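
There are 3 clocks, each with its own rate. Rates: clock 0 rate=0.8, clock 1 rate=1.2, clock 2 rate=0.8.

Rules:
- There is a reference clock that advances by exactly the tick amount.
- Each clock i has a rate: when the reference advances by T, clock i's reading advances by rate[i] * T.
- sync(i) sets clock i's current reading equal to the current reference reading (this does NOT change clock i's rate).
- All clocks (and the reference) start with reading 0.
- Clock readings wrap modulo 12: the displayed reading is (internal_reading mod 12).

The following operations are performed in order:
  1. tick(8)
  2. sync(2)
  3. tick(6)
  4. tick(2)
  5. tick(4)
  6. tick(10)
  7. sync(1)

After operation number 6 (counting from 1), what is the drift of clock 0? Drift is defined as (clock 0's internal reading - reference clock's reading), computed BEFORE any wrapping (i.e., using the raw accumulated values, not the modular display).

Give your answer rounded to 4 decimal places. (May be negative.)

Answer: -6.0000

Derivation:
After op 1 tick(8): ref=8.0000 raw=[6.4000 9.6000 6.4000]
After op 2 sync(2): ref=8.0000 raw=[6.4000 9.6000 8.0000]
After op 3 tick(6): ref=14.0000 raw=[11.2000 16.8000 12.8000]
After op 4 tick(2): ref=16.0000 raw=[12.8000 19.2000 14.4000]
After op 5 tick(4): ref=20.0000 raw=[16.0000 24.0000 17.6000]
After op 6 tick(10): ref=30.0000 raw=[24.0000 36.0000 25.6000]
Drift of clock 0 after op 6: 24.0000 - 30.0000 = -6.0000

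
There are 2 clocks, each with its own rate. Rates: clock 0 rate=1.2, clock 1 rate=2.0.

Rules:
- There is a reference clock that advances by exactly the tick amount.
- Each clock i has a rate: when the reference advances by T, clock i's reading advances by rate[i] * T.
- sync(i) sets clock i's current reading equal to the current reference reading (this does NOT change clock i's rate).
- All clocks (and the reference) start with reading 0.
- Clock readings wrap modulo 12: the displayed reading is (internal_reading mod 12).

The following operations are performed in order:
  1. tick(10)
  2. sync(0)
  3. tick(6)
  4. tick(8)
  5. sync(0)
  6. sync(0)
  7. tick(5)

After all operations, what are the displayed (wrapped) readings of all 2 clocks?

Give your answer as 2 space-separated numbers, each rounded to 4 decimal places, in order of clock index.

After op 1 tick(10): ref=10.0000 raw=[12.0000 20.0000]
After op 2 sync(0): ref=10.0000 raw=[10.0000 20.0000]
After op 3 tick(6): ref=16.0000 raw=[17.2000 32.0000]
After op 4 tick(8): ref=24.0000 raw=[26.8000 48.0000]
After op 5 sync(0): ref=24.0000 raw=[24.0000 48.0000]
After op 6 sync(0): ref=24.0000 raw=[24.0000 48.0000]
After op 7 tick(5): ref=29.0000 raw=[30.0000 58.0000]
Wrap final raw readings (mod 12): 30.0000 mod 12 = 6.0000; 58.0000 mod 12 = 10.0000

Answer: 6.0000 10.0000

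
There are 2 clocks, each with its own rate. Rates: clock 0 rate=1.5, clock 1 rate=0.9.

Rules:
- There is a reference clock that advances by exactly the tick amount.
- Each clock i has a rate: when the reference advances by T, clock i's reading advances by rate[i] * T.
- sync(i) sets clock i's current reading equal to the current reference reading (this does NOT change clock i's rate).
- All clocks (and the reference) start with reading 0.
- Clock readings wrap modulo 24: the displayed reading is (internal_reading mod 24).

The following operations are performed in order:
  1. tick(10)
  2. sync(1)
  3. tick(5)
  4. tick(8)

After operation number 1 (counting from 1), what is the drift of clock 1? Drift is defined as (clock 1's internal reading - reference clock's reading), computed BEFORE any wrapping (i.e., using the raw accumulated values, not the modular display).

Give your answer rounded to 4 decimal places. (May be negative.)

After op 1 tick(10): ref=10.0000 raw=[15.0000 9.0000]
Drift of clock 1 after op 1: 9.0000 - 10.0000 = -1.0000

Answer: -1.0000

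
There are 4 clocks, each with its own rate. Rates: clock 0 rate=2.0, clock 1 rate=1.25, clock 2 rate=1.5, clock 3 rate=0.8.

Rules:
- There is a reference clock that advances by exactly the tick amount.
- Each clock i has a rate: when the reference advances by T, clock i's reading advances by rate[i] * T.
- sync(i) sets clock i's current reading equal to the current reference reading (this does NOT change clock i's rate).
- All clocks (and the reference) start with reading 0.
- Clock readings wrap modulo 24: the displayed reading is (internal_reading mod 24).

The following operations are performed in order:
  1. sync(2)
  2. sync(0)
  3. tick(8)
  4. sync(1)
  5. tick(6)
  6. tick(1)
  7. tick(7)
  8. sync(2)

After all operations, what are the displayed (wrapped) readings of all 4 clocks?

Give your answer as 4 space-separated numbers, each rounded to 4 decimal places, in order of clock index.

After op 1 sync(2): ref=0.0000 raw=[0.0000 0.0000 0.0000 0.0000]
After op 2 sync(0): ref=0.0000 raw=[0.0000 0.0000 0.0000 0.0000]
After op 3 tick(8): ref=8.0000 raw=[16.0000 10.0000 12.0000 6.4000]
After op 4 sync(1): ref=8.0000 raw=[16.0000 8.0000 12.0000 6.4000]
After op 5 tick(6): ref=14.0000 raw=[28.0000 15.5000 21.0000 11.2000]
After op 6 tick(1): ref=15.0000 raw=[30.0000 16.7500 22.5000 12.0000]
After op 7 tick(7): ref=22.0000 raw=[44.0000 25.5000 33.0000 17.6000]
After op 8 sync(2): ref=22.0000 raw=[44.0000 25.5000 22.0000 17.6000]
Wrap final raw readings (mod 24): 44.0000 mod 24 = 20.0000; 25.5000 mod 24 = 1.5000; 22.0000 mod 24 = 22.0000; 17.6000 mod 24 = 17.6000

Answer: 20.0000 1.5000 22.0000 17.6000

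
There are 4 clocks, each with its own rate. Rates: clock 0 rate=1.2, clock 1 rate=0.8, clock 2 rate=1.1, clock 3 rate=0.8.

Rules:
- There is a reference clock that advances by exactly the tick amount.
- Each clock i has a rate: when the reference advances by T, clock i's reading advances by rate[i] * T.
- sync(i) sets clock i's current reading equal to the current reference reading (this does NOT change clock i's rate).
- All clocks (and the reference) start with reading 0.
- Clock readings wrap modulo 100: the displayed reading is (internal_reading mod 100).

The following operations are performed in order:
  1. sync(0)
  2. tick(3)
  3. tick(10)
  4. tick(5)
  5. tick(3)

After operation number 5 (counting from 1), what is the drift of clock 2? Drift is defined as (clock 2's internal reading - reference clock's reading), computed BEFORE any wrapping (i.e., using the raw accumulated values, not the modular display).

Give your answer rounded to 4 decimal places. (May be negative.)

After op 1 sync(0): ref=0.0000 raw=[0.0000 0.0000 0.0000 0.0000]
After op 2 tick(3): ref=3.0000 raw=[3.6000 2.4000 3.3000 2.4000]
After op 3 tick(10): ref=13.0000 raw=[15.6000 10.4000 14.3000 10.4000]
After op 4 tick(5): ref=18.0000 raw=[21.6000 14.4000 19.8000 14.4000]
After op 5 tick(3): ref=21.0000 raw=[25.2000 16.8000 23.1000 16.8000]
Drift of clock 2 after op 5: 23.1000 - 21.0000 = 2.1000

Answer: 2.1000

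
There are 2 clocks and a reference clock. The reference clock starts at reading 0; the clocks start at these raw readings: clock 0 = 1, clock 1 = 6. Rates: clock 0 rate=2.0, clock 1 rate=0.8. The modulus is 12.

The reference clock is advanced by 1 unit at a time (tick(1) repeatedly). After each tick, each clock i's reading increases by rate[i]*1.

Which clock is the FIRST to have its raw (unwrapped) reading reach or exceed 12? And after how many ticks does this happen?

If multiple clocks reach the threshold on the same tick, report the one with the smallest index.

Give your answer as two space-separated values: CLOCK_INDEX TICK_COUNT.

Answer: 0 6

Derivation:
clock 0: start=1, rate=2.0, needs 12-1 = 11; ticks = ceil(11/2.0) = ceil(5.5000) = 6; reading at tick 6 = 1 + 2.0*6 = 13.0000
clock 1: start=6, rate=0.8, needs 12-6 = 6; ticks = ceil(6/0.8) = ceil(7.5000) = 8; reading at tick 8 = 6 + 0.8*8 = 12.4000
Minimum tick count = 6; winners = [0]; smallest index = 0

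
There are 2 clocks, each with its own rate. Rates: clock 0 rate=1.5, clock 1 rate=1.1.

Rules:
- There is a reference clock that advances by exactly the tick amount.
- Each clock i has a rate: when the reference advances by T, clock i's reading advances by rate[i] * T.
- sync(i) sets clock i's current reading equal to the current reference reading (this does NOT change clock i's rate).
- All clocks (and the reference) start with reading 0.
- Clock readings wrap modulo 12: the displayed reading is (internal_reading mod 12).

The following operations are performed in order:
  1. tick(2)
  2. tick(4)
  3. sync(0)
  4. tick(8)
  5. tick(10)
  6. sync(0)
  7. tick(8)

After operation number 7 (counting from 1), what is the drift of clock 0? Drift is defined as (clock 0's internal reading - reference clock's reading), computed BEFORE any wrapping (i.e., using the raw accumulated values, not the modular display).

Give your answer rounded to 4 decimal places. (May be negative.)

Answer: 4.0000

Derivation:
After op 1 tick(2): ref=2.0000 raw=[3.0000 2.2000]
After op 2 tick(4): ref=6.0000 raw=[9.0000 6.6000]
After op 3 sync(0): ref=6.0000 raw=[6.0000 6.6000]
After op 4 tick(8): ref=14.0000 raw=[18.0000 15.4000]
After op 5 tick(10): ref=24.0000 raw=[33.0000 26.4000]
After op 6 sync(0): ref=24.0000 raw=[24.0000 26.4000]
After op 7 tick(8): ref=32.0000 raw=[36.0000 35.2000]
Drift of clock 0 after op 7: 36.0000 - 32.0000 = 4.0000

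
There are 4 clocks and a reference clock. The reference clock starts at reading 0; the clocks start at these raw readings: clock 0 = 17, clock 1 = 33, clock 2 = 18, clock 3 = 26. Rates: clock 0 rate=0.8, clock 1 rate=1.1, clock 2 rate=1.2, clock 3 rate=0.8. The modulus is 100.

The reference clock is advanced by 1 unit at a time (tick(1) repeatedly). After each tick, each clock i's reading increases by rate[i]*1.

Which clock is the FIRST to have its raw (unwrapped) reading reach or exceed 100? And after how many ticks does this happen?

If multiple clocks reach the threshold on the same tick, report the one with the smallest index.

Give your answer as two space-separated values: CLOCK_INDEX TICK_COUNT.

clock 0: start=17, rate=0.8, needs 100-17 = 83; ticks = ceil(83/0.8) = ceil(103.7500) = 104; reading at tick 104 = 17 + 0.8*104 = 100.2000
clock 1: start=33, rate=1.1, needs 100-33 = 67; ticks = ceil(67/1.1) = ceil(60.9091) = 61; reading at tick 61 = 33 + 1.1*61 = 100.1000
clock 2: start=18, rate=1.2, needs 100-18 = 82; ticks = ceil(82/1.2) = ceil(68.3333) = 69; reading at tick 69 = 18 + 1.2*69 = 100.8000
clock 3: start=26, rate=0.8, needs 100-26 = 74; ticks = ceil(74/0.8) = ceil(92.5000) = 93; reading at tick 93 = 26 + 0.8*93 = 100.4000
Minimum tick count = 61; winners = [1]; smallest index = 1

Answer: 1 61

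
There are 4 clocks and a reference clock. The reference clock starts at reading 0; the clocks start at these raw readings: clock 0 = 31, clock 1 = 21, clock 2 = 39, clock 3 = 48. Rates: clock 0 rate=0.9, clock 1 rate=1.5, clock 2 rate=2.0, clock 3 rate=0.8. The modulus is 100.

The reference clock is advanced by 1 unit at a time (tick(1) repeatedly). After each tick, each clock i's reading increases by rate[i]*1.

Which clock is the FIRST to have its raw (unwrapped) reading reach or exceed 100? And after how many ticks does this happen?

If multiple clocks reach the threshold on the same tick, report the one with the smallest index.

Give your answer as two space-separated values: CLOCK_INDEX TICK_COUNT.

Answer: 2 31

Derivation:
clock 0: start=31, rate=0.9, needs 100-31 = 69; ticks = ceil(69/0.9) = ceil(76.6667) = 77; reading at tick 77 = 31 + 0.9*77 = 100.3000
clock 1: start=21, rate=1.5, needs 100-21 = 79; ticks = ceil(79/1.5) = ceil(52.6667) = 53; reading at tick 53 = 21 + 1.5*53 = 100.5000
clock 2: start=39, rate=2.0, needs 100-39 = 61; ticks = ceil(61/2.0) = ceil(30.5000) = 31; reading at tick 31 = 39 + 2.0*31 = 101.0000
clock 3: start=48, rate=0.8, needs 100-48 = 52; ticks = ceil(52/0.8) = ceil(65.0000) = 65; reading at tick 65 = 48 + 0.8*65 = 100.0000
Minimum tick count = 31; winners = [2]; smallest index = 2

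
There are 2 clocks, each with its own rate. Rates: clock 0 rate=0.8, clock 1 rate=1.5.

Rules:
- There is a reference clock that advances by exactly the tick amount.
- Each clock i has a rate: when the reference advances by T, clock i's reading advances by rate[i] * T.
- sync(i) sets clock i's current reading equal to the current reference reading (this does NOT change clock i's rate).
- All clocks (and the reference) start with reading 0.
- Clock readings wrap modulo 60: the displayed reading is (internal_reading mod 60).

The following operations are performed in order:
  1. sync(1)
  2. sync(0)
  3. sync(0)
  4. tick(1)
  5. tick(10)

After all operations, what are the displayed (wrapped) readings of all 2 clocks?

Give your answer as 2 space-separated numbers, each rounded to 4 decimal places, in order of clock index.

After op 1 sync(1): ref=0.0000 raw=[0.0000 0.0000]
After op 2 sync(0): ref=0.0000 raw=[0.0000 0.0000]
After op 3 sync(0): ref=0.0000 raw=[0.0000 0.0000]
After op 4 tick(1): ref=1.0000 raw=[0.8000 1.5000]
After op 5 tick(10): ref=11.0000 raw=[8.8000 16.5000]
Wrap final raw readings (mod 60): 8.8000 mod 60 = 8.8000; 16.5000 mod 60 = 16.5000

Answer: 8.8000 16.5000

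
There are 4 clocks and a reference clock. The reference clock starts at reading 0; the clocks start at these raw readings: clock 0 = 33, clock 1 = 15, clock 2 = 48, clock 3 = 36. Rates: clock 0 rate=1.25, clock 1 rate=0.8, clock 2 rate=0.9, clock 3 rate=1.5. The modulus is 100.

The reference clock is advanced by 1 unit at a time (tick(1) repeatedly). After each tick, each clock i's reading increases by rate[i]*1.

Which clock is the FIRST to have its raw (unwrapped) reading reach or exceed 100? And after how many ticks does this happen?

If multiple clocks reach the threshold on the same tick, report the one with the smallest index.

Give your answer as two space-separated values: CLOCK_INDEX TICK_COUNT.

clock 0: start=33, rate=1.25, needs 100-33 = 67; ticks = ceil(67/1.25) = ceil(53.6000) = 54; reading at tick 54 = 33 + 1.25*54 = 100.5000
clock 1: start=15, rate=0.8, needs 100-15 = 85; ticks = ceil(85/0.8) = ceil(106.2500) = 107; reading at tick 107 = 15 + 0.8*107 = 100.6000
clock 2: start=48, rate=0.9, needs 100-48 = 52; ticks = ceil(52/0.9) = ceil(57.7778) = 58; reading at tick 58 = 48 + 0.9*58 = 100.2000
clock 3: start=36, rate=1.5, needs 100-36 = 64; ticks = ceil(64/1.5) = ceil(42.6667) = 43; reading at tick 43 = 36 + 1.5*43 = 100.5000
Minimum tick count = 43; winners = [3]; smallest index = 3

Answer: 3 43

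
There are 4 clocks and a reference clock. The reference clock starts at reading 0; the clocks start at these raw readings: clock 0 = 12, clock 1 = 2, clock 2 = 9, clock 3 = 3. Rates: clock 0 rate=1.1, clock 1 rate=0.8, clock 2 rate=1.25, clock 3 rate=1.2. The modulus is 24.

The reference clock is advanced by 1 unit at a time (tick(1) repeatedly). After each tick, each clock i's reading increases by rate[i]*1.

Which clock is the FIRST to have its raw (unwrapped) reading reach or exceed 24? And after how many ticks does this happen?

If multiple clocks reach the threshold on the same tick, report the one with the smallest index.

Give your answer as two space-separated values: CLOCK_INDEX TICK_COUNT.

Answer: 0 11

Derivation:
clock 0: start=12, rate=1.1, needs 24-12 = 12; ticks = ceil(12/1.1) = ceil(10.9091) = 11; reading at tick 11 = 12 + 1.1*11 = 24.1000
clock 1: start=2, rate=0.8, needs 24-2 = 22; ticks = ceil(22/0.8) = ceil(27.5000) = 28; reading at tick 28 = 2 + 0.8*28 = 24.4000
clock 2: start=9, rate=1.25, needs 24-9 = 15; ticks = ceil(15/1.25) = ceil(12.0000) = 12; reading at tick 12 = 9 + 1.25*12 = 24.0000
clock 3: start=3, rate=1.2, needs 24-3 = 21; ticks = ceil(21/1.2) = ceil(17.5000) = 18; reading at tick 18 = 3 + 1.2*18 = 24.6000
Minimum tick count = 11; winners = [0]; smallest index = 0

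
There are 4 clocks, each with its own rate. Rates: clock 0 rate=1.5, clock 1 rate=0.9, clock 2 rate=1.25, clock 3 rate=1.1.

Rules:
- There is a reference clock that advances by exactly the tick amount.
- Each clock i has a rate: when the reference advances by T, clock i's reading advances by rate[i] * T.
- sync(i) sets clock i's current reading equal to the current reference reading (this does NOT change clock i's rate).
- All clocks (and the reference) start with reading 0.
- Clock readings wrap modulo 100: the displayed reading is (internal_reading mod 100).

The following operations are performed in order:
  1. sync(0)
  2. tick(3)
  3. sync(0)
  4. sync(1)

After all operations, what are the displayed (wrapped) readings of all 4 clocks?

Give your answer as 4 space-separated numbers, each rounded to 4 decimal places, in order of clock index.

After op 1 sync(0): ref=0.0000 raw=[0.0000 0.0000 0.0000 0.0000]
After op 2 tick(3): ref=3.0000 raw=[4.5000 2.7000 3.7500 3.3000]
After op 3 sync(0): ref=3.0000 raw=[3.0000 2.7000 3.7500 3.3000]
After op 4 sync(1): ref=3.0000 raw=[3.0000 3.0000 3.7500 3.3000]
Wrap final raw readings (mod 100): 3.0000 mod 100 = 3.0000; 3.0000 mod 100 = 3.0000; 3.7500 mod 100 = 3.7500; 3.3000 mod 100 = 3.3000

Answer: 3.0000 3.0000 3.7500 3.3000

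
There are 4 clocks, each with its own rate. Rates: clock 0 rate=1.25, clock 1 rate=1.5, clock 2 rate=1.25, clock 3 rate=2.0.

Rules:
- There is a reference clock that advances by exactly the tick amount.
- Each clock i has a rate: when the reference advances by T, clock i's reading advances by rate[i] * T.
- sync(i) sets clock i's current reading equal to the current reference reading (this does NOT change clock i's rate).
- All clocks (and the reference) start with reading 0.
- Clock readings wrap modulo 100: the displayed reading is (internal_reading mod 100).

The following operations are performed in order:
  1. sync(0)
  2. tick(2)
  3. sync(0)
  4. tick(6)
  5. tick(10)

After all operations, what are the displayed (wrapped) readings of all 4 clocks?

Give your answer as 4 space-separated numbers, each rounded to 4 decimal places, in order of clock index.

Answer: 22.0000 27.0000 22.5000 36.0000

Derivation:
After op 1 sync(0): ref=0.0000 raw=[0.0000 0.0000 0.0000 0.0000]
After op 2 tick(2): ref=2.0000 raw=[2.5000 3.0000 2.5000 4.0000]
After op 3 sync(0): ref=2.0000 raw=[2.0000 3.0000 2.5000 4.0000]
After op 4 tick(6): ref=8.0000 raw=[9.5000 12.0000 10.0000 16.0000]
After op 5 tick(10): ref=18.0000 raw=[22.0000 27.0000 22.5000 36.0000]
Wrap final raw readings (mod 100): 22.0000 mod 100 = 22.0000; 27.0000 mod 100 = 27.0000; 22.5000 mod 100 = 22.5000; 36.0000 mod 100 = 36.0000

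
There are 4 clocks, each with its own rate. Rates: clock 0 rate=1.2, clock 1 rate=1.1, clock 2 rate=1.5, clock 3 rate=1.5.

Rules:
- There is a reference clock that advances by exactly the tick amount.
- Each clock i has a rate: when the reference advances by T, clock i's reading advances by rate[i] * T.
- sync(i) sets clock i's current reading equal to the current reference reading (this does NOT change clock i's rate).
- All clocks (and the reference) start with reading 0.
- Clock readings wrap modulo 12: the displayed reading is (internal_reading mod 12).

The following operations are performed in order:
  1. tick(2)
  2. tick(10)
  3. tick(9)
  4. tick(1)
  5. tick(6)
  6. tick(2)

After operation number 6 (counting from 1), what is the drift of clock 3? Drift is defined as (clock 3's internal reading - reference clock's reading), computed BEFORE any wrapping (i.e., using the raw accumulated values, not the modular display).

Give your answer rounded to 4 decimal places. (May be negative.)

Answer: 15.0000

Derivation:
After op 1 tick(2): ref=2.0000 raw=[2.4000 2.2000 3.0000 3.0000]
After op 2 tick(10): ref=12.0000 raw=[14.4000 13.2000 18.0000 18.0000]
After op 3 tick(9): ref=21.0000 raw=[25.2000 23.1000 31.5000 31.5000]
After op 4 tick(1): ref=22.0000 raw=[26.4000 24.2000 33.0000 33.0000]
After op 5 tick(6): ref=28.0000 raw=[33.6000 30.8000 42.0000 42.0000]
After op 6 tick(2): ref=30.0000 raw=[36.0000 33.0000 45.0000 45.0000]
Drift of clock 3 after op 6: 45.0000 - 30.0000 = 15.0000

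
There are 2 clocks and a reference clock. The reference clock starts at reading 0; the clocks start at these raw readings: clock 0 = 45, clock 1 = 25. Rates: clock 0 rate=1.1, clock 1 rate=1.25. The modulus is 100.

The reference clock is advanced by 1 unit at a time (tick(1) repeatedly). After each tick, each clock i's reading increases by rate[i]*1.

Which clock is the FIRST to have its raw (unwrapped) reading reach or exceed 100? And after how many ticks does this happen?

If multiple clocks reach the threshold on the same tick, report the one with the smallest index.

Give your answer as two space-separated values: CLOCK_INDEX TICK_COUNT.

clock 0: start=45, rate=1.1, needs 100-45 = 55; ticks = ceil(55/1.1) = ceil(50.0000) = 50; reading at tick 50 = 45 + 1.1*50 = 100.0000
clock 1: start=25, rate=1.25, needs 100-25 = 75; ticks = ceil(75/1.25) = ceil(60.0000) = 60; reading at tick 60 = 25 + 1.25*60 = 100.0000
Minimum tick count = 50; winners = [0]; smallest index = 0

Answer: 0 50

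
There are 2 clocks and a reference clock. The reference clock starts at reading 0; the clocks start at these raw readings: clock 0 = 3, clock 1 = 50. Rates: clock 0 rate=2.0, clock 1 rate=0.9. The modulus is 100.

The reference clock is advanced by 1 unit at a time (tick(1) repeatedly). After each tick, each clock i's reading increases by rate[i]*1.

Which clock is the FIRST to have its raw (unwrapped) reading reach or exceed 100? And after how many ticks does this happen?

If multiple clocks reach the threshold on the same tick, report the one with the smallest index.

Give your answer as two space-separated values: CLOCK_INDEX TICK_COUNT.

Answer: 0 49

Derivation:
clock 0: start=3, rate=2.0, needs 100-3 = 97; ticks = ceil(97/2.0) = ceil(48.5000) = 49; reading at tick 49 = 3 + 2.0*49 = 101.0000
clock 1: start=50, rate=0.9, needs 100-50 = 50; ticks = ceil(50/0.9) = ceil(55.5556) = 56; reading at tick 56 = 50 + 0.9*56 = 100.4000
Minimum tick count = 49; winners = [0]; smallest index = 0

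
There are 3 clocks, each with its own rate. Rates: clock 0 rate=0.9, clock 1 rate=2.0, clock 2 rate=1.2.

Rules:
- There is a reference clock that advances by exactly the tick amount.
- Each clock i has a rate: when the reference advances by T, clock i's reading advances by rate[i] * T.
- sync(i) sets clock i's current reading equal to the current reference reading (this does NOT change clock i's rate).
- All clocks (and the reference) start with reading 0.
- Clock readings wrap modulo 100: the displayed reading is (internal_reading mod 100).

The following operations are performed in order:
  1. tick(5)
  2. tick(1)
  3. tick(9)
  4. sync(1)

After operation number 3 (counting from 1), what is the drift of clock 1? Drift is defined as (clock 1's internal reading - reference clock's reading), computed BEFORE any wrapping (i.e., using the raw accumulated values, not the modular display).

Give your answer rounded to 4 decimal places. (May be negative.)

Answer: 15.0000

Derivation:
After op 1 tick(5): ref=5.0000 raw=[4.5000 10.0000 6.0000]
After op 2 tick(1): ref=6.0000 raw=[5.4000 12.0000 7.2000]
After op 3 tick(9): ref=15.0000 raw=[13.5000 30.0000 18.0000]
Drift of clock 1 after op 3: 30.0000 - 15.0000 = 15.0000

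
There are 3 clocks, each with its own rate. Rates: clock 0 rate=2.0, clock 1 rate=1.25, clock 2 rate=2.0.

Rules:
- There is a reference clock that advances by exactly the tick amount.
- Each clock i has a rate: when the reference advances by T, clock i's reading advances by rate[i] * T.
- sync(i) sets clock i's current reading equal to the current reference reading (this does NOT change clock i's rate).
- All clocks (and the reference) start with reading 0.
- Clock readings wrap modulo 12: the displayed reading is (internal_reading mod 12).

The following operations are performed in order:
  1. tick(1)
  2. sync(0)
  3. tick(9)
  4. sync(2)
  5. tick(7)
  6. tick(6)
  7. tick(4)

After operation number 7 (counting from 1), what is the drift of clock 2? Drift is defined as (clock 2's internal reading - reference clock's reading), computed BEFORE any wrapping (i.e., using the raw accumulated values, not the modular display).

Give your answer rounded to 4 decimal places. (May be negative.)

After op 1 tick(1): ref=1.0000 raw=[2.0000 1.2500 2.0000]
After op 2 sync(0): ref=1.0000 raw=[1.0000 1.2500 2.0000]
After op 3 tick(9): ref=10.0000 raw=[19.0000 12.5000 20.0000]
After op 4 sync(2): ref=10.0000 raw=[19.0000 12.5000 10.0000]
After op 5 tick(7): ref=17.0000 raw=[33.0000 21.2500 24.0000]
After op 6 tick(6): ref=23.0000 raw=[45.0000 28.7500 36.0000]
After op 7 tick(4): ref=27.0000 raw=[53.0000 33.7500 44.0000]
Drift of clock 2 after op 7: 44.0000 - 27.0000 = 17.0000

Answer: 17.0000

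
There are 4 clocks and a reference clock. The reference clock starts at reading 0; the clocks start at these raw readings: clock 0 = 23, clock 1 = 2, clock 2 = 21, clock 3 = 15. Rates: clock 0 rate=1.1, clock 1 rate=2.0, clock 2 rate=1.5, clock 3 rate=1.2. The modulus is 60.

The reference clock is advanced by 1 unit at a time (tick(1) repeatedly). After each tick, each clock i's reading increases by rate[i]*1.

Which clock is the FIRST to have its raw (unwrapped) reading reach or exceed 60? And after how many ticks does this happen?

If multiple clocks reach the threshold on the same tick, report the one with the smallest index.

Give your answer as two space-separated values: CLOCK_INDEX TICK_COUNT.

clock 0: start=23, rate=1.1, needs 60-23 = 37; ticks = ceil(37/1.1) = ceil(33.6364) = 34; reading at tick 34 = 23 + 1.1*34 = 60.4000
clock 1: start=2, rate=2.0, needs 60-2 = 58; ticks = ceil(58/2.0) = ceil(29.0000) = 29; reading at tick 29 = 2 + 2.0*29 = 60.0000
clock 2: start=21, rate=1.5, needs 60-21 = 39; ticks = ceil(39/1.5) = ceil(26.0000) = 26; reading at tick 26 = 21 + 1.5*26 = 60.0000
clock 3: start=15, rate=1.2, needs 60-15 = 45; ticks = ceil(45/1.2) = ceil(37.5000) = 38; reading at tick 38 = 15 + 1.2*38 = 60.6000
Minimum tick count = 26; winners = [2]; smallest index = 2

Answer: 2 26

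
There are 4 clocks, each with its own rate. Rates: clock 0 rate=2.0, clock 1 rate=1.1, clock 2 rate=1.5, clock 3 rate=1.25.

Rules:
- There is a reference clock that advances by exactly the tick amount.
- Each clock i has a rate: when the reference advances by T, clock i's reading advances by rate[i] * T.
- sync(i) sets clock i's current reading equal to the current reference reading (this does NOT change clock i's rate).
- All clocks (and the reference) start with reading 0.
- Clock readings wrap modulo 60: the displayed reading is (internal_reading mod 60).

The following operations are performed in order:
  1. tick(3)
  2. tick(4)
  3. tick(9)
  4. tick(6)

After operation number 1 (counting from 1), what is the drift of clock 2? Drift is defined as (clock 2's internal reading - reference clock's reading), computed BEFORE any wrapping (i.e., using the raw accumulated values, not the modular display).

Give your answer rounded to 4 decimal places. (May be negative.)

After op 1 tick(3): ref=3.0000 raw=[6.0000 3.3000 4.5000 3.7500]
Drift of clock 2 after op 1: 4.5000 - 3.0000 = 1.5000

Answer: 1.5000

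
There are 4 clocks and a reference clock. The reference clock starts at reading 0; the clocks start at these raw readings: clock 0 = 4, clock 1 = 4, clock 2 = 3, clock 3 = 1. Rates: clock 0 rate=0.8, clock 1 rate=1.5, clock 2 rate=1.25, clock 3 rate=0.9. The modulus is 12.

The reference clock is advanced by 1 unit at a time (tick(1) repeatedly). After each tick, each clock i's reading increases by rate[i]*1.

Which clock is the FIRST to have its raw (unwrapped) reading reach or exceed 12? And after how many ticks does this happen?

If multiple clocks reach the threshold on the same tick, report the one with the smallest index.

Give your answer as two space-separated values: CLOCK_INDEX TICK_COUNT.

clock 0: start=4, rate=0.8, needs 12-4 = 8; ticks = ceil(8/0.8) = ceil(10.0000) = 10; reading at tick 10 = 4 + 0.8*10 = 12.0000
clock 1: start=4, rate=1.5, needs 12-4 = 8; ticks = ceil(8/1.5) = ceil(5.3333) = 6; reading at tick 6 = 4 + 1.5*6 = 13.0000
clock 2: start=3, rate=1.25, needs 12-3 = 9; ticks = ceil(9/1.25) = ceil(7.2000) = 8; reading at tick 8 = 3 + 1.25*8 = 13.0000
clock 3: start=1, rate=0.9, needs 12-1 = 11; ticks = ceil(11/0.9) = ceil(12.2222) = 13; reading at tick 13 = 1 + 0.9*13 = 12.7000
Minimum tick count = 6; winners = [1]; smallest index = 1

Answer: 1 6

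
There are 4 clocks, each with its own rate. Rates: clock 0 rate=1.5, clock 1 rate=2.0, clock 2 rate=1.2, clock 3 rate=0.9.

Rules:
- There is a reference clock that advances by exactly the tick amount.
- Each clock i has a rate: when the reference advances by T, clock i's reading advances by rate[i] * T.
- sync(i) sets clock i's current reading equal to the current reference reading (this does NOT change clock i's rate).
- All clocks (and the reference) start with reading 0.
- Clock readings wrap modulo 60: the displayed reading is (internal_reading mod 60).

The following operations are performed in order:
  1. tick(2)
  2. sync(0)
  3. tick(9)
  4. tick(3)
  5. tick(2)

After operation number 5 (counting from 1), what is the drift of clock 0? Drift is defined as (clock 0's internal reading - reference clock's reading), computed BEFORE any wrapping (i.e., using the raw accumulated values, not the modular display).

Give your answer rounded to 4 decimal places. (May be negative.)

After op 1 tick(2): ref=2.0000 raw=[3.0000 4.0000 2.4000 1.8000]
After op 2 sync(0): ref=2.0000 raw=[2.0000 4.0000 2.4000 1.8000]
After op 3 tick(9): ref=11.0000 raw=[15.5000 22.0000 13.2000 9.9000]
After op 4 tick(3): ref=14.0000 raw=[20.0000 28.0000 16.8000 12.6000]
After op 5 tick(2): ref=16.0000 raw=[23.0000 32.0000 19.2000 14.4000]
Drift of clock 0 after op 5: 23.0000 - 16.0000 = 7.0000

Answer: 7.0000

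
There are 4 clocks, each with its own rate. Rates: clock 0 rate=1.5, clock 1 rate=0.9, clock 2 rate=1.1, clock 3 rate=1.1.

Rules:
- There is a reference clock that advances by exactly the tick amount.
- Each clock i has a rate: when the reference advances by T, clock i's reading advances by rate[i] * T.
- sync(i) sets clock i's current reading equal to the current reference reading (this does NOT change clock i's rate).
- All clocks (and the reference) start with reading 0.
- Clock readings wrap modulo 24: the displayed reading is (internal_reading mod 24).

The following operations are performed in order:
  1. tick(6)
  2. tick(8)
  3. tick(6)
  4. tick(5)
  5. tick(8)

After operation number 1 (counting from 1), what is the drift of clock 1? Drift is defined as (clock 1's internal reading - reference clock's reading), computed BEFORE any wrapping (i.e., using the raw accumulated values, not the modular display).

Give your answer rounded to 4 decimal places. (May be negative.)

Answer: -0.6000

Derivation:
After op 1 tick(6): ref=6.0000 raw=[9.0000 5.4000 6.6000 6.6000]
Drift of clock 1 after op 1: 5.4000 - 6.0000 = -0.6000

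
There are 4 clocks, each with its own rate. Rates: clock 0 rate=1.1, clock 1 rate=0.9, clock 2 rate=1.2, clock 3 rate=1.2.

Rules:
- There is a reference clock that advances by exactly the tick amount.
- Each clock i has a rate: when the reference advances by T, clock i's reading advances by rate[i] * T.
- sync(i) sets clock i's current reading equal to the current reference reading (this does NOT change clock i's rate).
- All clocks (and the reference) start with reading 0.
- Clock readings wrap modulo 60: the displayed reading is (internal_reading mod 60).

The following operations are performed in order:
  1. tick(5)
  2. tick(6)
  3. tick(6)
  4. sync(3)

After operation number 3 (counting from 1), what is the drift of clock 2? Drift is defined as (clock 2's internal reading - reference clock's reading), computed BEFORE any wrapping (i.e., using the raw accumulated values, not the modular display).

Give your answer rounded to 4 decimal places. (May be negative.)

Answer: 3.4000

Derivation:
After op 1 tick(5): ref=5.0000 raw=[5.5000 4.5000 6.0000 6.0000]
After op 2 tick(6): ref=11.0000 raw=[12.1000 9.9000 13.2000 13.2000]
After op 3 tick(6): ref=17.0000 raw=[18.7000 15.3000 20.4000 20.4000]
Drift of clock 2 after op 3: 20.4000 - 17.0000 = 3.4000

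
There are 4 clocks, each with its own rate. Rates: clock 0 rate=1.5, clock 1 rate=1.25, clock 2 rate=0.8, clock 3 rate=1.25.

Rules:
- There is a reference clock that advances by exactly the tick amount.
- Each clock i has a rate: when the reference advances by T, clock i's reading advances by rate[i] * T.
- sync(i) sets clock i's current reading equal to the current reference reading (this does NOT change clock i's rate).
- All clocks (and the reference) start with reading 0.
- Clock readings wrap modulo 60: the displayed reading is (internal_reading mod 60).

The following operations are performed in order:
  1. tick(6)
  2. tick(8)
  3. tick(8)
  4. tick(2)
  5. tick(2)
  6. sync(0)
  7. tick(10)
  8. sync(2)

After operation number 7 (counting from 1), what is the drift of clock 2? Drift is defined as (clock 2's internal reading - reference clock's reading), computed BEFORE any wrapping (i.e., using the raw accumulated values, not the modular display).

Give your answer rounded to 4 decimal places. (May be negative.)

Answer: -7.2000

Derivation:
After op 1 tick(6): ref=6.0000 raw=[9.0000 7.5000 4.8000 7.5000]
After op 2 tick(8): ref=14.0000 raw=[21.0000 17.5000 11.2000 17.5000]
After op 3 tick(8): ref=22.0000 raw=[33.0000 27.5000 17.6000 27.5000]
After op 4 tick(2): ref=24.0000 raw=[36.0000 30.0000 19.2000 30.0000]
After op 5 tick(2): ref=26.0000 raw=[39.0000 32.5000 20.8000 32.5000]
After op 6 sync(0): ref=26.0000 raw=[26.0000 32.5000 20.8000 32.5000]
After op 7 tick(10): ref=36.0000 raw=[41.0000 45.0000 28.8000 45.0000]
Drift of clock 2 after op 7: 28.8000 - 36.0000 = -7.2000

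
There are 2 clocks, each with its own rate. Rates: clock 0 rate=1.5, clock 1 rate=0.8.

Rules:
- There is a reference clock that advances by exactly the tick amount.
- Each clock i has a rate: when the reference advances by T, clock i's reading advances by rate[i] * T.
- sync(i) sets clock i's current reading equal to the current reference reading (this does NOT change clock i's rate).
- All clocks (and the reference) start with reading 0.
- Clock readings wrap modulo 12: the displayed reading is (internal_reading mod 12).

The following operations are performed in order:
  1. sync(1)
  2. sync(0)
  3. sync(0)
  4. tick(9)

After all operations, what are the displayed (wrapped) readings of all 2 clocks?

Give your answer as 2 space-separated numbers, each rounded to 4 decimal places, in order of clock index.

Answer: 1.5000 7.2000

Derivation:
After op 1 sync(1): ref=0.0000 raw=[0.0000 0.0000]
After op 2 sync(0): ref=0.0000 raw=[0.0000 0.0000]
After op 3 sync(0): ref=0.0000 raw=[0.0000 0.0000]
After op 4 tick(9): ref=9.0000 raw=[13.5000 7.2000]
Wrap final raw readings (mod 12): 13.5000 mod 12 = 1.5000; 7.2000 mod 12 = 7.2000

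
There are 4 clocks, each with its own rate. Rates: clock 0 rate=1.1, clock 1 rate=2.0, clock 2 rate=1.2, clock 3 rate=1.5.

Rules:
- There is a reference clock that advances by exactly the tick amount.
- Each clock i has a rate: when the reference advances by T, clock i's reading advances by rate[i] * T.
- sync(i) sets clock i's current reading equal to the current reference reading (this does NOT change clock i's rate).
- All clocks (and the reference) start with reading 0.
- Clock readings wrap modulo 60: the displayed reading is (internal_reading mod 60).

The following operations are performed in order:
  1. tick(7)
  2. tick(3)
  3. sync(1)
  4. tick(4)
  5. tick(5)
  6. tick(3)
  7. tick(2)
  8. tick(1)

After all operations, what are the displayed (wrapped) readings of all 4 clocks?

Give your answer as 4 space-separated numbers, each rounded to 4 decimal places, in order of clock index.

Answer: 27.5000 40.0000 30.0000 37.5000

Derivation:
After op 1 tick(7): ref=7.0000 raw=[7.7000 14.0000 8.4000 10.5000]
After op 2 tick(3): ref=10.0000 raw=[11.0000 20.0000 12.0000 15.0000]
After op 3 sync(1): ref=10.0000 raw=[11.0000 10.0000 12.0000 15.0000]
After op 4 tick(4): ref=14.0000 raw=[15.4000 18.0000 16.8000 21.0000]
After op 5 tick(5): ref=19.0000 raw=[20.9000 28.0000 22.8000 28.5000]
After op 6 tick(3): ref=22.0000 raw=[24.2000 34.0000 26.4000 33.0000]
After op 7 tick(2): ref=24.0000 raw=[26.4000 38.0000 28.8000 36.0000]
After op 8 tick(1): ref=25.0000 raw=[27.5000 40.0000 30.0000 37.5000]
Wrap final raw readings (mod 60): 27.5000 mod 60 = 27.5000; 40.0000 mod 60 = 40.0000; 30.0000 mod 60 = 30.0000; 37.5000 mod 60 = 37.5000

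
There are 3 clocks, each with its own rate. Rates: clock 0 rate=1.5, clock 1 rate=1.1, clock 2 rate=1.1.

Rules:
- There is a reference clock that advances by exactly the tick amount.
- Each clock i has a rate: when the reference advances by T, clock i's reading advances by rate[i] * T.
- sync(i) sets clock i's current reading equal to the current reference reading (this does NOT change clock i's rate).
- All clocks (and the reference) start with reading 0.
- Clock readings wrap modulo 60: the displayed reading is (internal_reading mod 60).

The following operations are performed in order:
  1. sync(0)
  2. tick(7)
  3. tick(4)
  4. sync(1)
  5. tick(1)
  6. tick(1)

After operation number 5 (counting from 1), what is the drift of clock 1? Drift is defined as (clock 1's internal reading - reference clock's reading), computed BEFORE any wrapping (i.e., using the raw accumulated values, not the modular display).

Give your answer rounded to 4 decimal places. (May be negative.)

After op 1 sync(0): ref=0.0000 raw=[0.0000 0.0000 0.0000]
After op 2 tick(7): ref=7.0000 raw=[10.5000 7.7000 7.7000]
After op 3 tick(4): ref=11.0000 raw=[16.5000 12.1000 12.1000]
After op 4 sync(1): ref=11.0000 raw=[16.5000 11.0000 12.1000]
After op 5 tick(1): ref=12.0000 raw=[18.0000 12.1000 13.2000]
Drift of clock 1 after op 5: 12.1000 - 12.0000 = 0.1000

Answer: 0.1000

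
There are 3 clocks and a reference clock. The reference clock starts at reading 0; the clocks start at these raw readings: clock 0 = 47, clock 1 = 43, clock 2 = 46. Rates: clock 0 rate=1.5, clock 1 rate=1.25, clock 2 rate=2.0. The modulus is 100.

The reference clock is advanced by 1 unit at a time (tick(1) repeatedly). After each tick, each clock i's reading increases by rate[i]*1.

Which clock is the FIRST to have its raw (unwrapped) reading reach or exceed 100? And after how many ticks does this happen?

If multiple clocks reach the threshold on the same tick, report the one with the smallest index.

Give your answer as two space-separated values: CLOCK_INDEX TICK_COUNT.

clock 0: start=47, rate=1.5, needs 100-47 = 53; ticks = ceil(53/1.5) = ceil(35.3333) = 36; reading at tick 36 = 47 + 1.5*36 = 101.0000
clock 1: start=43, rate=1.25, needs 100-43 = 57; ticks = ceil(57/1.25) = ceil(45.6000) = 46; reading at tick 46 = 43 + 1.25*46 = 100.5000
clock 2: start=46, rate=2.0, needs 100-46 = 54; ticks = ceil(54/2.0) = ceil(27.0000) = 27; reading at tick 27 = 46 + 2.0*27 = 100.0000
Minimum tick count = 27; winners = [2]; smallest index = 2

Answer: 2 27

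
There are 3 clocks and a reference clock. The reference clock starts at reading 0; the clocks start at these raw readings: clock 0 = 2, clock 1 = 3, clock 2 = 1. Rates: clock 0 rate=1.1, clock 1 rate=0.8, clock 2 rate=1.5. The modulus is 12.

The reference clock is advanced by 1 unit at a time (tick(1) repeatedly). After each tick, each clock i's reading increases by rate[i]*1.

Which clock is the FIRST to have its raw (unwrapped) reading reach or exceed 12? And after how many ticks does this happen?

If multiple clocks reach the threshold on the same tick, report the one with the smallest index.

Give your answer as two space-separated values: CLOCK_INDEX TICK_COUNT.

Answer: 2 8

Derivation:
clock 0: start=2, rate=1.1, needs 12-2 = 10; ticks = ceil(10/1.1) = ceil(9.0909) = 10; reading at tick 10 = 2 + 1.1*10 = 13.0000
clock 1: start=3, rate=0.8, needs 12-3 = 9; ticks = ceil(9/0.8) = ceil(11.2500) = 12; reading at tick 12 = 3 + 0.8*12 = 12.6000
clock 2: start=1, rate=1.5, needs 12-1 = 11; ticks = ceil(11/1.5) = ceil(7.3333) = 8; reading at tick 8 = 1 + 1.5*8 = 13.0000
Minimum tick count = 8; winners = [2]; smallest index = 2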